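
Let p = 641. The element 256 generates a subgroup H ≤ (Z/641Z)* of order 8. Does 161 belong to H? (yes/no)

161 ∈ ⟨256⟩ iff 161^8 ≡ 1 (mod 641), since |⟨256⟩| = 8.
161^8 mod 641 = 463.
Since 463 ≠ 1, 161 does not lie in the subgroup.

no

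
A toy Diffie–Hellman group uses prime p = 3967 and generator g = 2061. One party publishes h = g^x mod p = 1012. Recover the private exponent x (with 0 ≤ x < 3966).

Baby-step giant-step with m = ceil(sqrt(3966)) = 63.
Baby table (2061^j mod 3967 for j=0..62):
  0:1  1:2061  2:3031  3:2833  4:3356  5:2235  6:648  7:2616
  8:423  9:3030  10:772  11:325  12:3369  13:1259  14:381  15:3742
  16:414  17:349  18:1262  19:2597  20:934  21:979  22:2483  23:33
  24:574  25:848  26:2248  27:3639  28:2349  29:1549  30:3021  31:2058
  32:815  33:1674  34:2791  35:101  36:1877  37:672  38:509  39:1761
  40:3583  41:1976  42:2394  43:3053  44:571  45:2599  46:1089  47:3074
  48:215  49:2778  50:1077  51:2144  52:3513  53:518  54:475  55:3093
  56:3671  57:862  58:3333  59:2436  60:2341  61:929  62:2575
Giant step factor: 2061^(-63) ≡ 2444 (mod 3967).
Scan 1012·2444^i mod 3967 for i = 0, 1, …:
  i=0: 1012   i=1: 1887   i=2: 2174   i=3: 1443
  i=4: 29   i=5: 3437   i=6: 1889   i=7: 3095
  i=8: 3078   i=9: 1200     …   i=48: 1768
  i=49: 929
Match at i=49, j=61: x = 49·63 + 61 = 3148.

3148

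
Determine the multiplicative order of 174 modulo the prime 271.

135

The order of 174 must divide p − 1 = 270 = 2 · 3^3 · 5.
Divisors: 1, 2, 3, 5, 6, 9, 10, 15, 18, 27, 30, 45, 54, 90, 135, 270.
Check each in increasing order: 174^1 ≡ 174;  174^2 ≡ 195;  174^3 ≡ 55;  174^5 ≡ 156;  174^6 ≡ 44;  174^9 ≡ 252;  174^10 ≡ 217;  174^15 ≡ 248;  174^18 ≡ 90;  174^27 ≡ 187;  174^30 ≡ 258;  174^45 ≡ 28;  174^54 ≡ 10;  174^90 ≡ 242;  174^135 ≡ 1.
Smallest exponent giving 1 is 135.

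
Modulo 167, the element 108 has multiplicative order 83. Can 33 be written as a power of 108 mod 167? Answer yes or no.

yes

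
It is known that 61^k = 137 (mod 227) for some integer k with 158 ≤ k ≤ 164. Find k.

163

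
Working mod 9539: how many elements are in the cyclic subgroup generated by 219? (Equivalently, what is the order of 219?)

4769

The order of 219 must divide p − 1 = 9538 = 2 · 19 · 251.
Divisors: 1, 2, 19, 38, 251, 502, 4769, 9538.
Check each in increasing order: 219^1 ≡ 219;  219^2 ≡ 266;  219^19 ≡ 4621;  219^38 ≡ 5359;  219^251 ≡ 5889;  219^502 ≡ 6056;  219^4769 ≡ 1.
Smallest exponent giving 1 is 4769.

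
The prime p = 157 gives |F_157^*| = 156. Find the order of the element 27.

26

The order of 27 must divide p − 1 = 156 = 2^2 · 3 · 13.
Divisors: 1, 2, 3, 4, 6, 12, 13, 26, 39, 52, 78, 156.
Check each in increasing order: 27^1 ≡ 27;  27^2 ≡ 101;  27^3 ≡ 58;  27^4 ≡ 153;  27^6 ≡ 67;  27^12 ≡ 93;  27^13 ≡ 156;  27^26 ≡ 1.
Smallest exponent giving 1 is 26.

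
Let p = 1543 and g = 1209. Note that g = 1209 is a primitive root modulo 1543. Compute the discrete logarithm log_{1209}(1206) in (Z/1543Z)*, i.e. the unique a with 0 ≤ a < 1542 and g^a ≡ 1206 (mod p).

1160

Baby-step giant-step with m = ceil(sqrt(1542)) = 40.
Baby table (1209^j mod 1543 for j=0..39):
  0:1  1:1209  2:460  3:660  4:209  5:1172  6:474  7:613
  8:477  9:1154  10:314  11:48  12:941  13:478  14:820  15:774
  16:708  17:1150  18:107  19:1294  20:1387  21:1185  22:761  23:421
  24:1342  25:785  26:120  27:38  28:1195  29:507  30:392  31:227
  32:1332  33:1039  34:149  35:1153  36:648  37:1131  38:281  39:269
Giant step factor: 1209^(-40) ≡ 1223 (mod 1543).
Scan 1206·1223^i mod 1543 for i = 0, 1, …:
  i=0: 1206   i=1: 1373   i=2: 395   i=3: 126
  i=4: 1341   i=5: 1377   i=6: 658   i=7: 831
  i=8: 1019   i=9: 1036     …   i=28: 1191
  i=29: 1
Match at i=29, j=0: a = 29·40 + 0 = 1160.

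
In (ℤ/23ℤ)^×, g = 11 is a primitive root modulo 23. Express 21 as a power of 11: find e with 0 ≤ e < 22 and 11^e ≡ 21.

Successive powers of 11 modulo 23:
  11^0=1  11^1=11  11^2=6  11^3=20  11^4=13  11^5=5
  11^6=9  11^7=7  11^8=8  11^9=19  11^10=2  11^11=22
  11^12=12  11^13=17  11^14=3  11^15=10  11^16=18  11^17=14
  11^18=16  11^19=15  11^20=4  11^21=21
So 11^21 ≡ 21 (mod 23), giving e = 21.

21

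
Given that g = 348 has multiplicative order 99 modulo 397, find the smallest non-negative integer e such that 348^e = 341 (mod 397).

32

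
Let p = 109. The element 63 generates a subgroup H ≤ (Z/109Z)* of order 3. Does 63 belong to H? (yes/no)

yes

63 ∈ ⟨63⟩ iff 63^3 ≡ 1 (mod 109), since |⟨63⟩| = 3.
63^3 mod 109 = 1.
Since 1 = 1, 63 lies in the subgroup.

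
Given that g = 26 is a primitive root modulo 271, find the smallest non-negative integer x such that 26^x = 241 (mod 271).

Baby-step giant-step with m = ceil(sqrt(270)) = 17.
Baby table (26^j mod 271 for j=0..16):
  0:1  1:26  2:134  3:232  4:70  5:194  6:166  7:251
  8:22  9:30  10:238  11:226  12:185  13:203  14:129  15:102
  16:213
Giant step factor: 26^(-17) ≡ 209 (mod 271).
Scan 241·209^i mod 271 for i = 0, 1, …:
  i=0: 241   i=1: 234   i=2: 126   i=3: 47
  i=4: 67   i=5: 182   i=6: 98   i=7: 157
  i=8: 22
Match at i=8, j=8: x = 8·17 + 8 = 144.

144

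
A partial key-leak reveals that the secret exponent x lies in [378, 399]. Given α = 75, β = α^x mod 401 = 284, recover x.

393

Compute 75^378 mod 401 = 235, then multiply by 75 repeatedly:
  75^378=235  75^379=382  75^380=179  75^381=192  75^382=365
  75^383=107  75^384=5  75^385=375  75^386=55  75^387=115
  75^388=204  75^389=62  75^390=239  75^391=281  75^392=223
  75^393=284
Found 284 at exponent 393.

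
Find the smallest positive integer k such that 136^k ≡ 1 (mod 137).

2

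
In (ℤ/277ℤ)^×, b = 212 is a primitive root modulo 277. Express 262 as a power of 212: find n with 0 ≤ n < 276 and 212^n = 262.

111

Baby-step giant-step with m = ceil(sqrt(276)) = 17.
Baby table (212^j mod 277 for j=0..16):
  0:1  1:212  2:70  3:159  4:191  5:50  6:74  7:176
  8:194  9:132  10:7  11:99  12:213  13:5  14:229  15:73
  16:241
Giant step factor: 212^(-17) ≡ 105 (mod 277).
Scan 262·105^i mod 277 for i = 0, 1, …:
  i=0: 262   i=1: 87   i=2: 271   i=3: 201
  i=4: 53   i=5: 25   i=6: 132
Match at i=6, j=9: n = 6·17 + 9 = 111.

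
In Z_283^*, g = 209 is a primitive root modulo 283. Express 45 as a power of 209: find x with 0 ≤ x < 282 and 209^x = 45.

Baby-step giant-step with m = ceil(sqrt(282)) = 17.
Baby table (209^j mod 283 for j=0..16):
  0:1  1:209  2:99  3:32  4:179  5:55  6:175  7:68
  8:62  9:223  10:195  11:3  12:61  13:14  14:96  15:254
  16:165
Giant step factor: 209^(-17) ≡ 69 (mod 283).
Scan 45·69^i mod 283 for i = 0, 1, …:
  i=0: 45   i=1: 275   i=2: 14
Match at i=2, j=13: x = 2·17 + 13 = 47.

47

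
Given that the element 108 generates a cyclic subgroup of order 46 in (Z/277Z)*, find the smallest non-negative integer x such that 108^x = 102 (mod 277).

33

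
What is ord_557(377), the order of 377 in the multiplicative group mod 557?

The order of 377 must divide p − 1 = 556 = 2^2 · 139.
Divisors: 1, 2, 4, 139, 278, 556.
Check each in increasing order: 377^1 ≡ 377;  377^2 ≡ 94;  377^4 ≡ 481;  377^139 ≡ 439;  377^278 ≡ 556;  377^556 ≡ 1.
Smallest exponent giving 1 is 556.

556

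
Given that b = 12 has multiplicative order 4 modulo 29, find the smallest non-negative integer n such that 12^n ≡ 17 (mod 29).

Successive powers of 12 modulo 29:
  12^0=1  12^1=12  12^2=28  12^3=17
So 12^3 ≡ 17 (mod 29), giving n = 3.

3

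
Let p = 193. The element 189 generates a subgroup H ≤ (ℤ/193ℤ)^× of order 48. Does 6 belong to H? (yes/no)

no

6 ∈ ⟨189⟩ iff 6^48 ≡ 1 (mod 193), since |⟨189⟩| = 48.
6^48 mod 193 = 192.
Since 192 ≠ 1, 6 does not lie in the subgroup.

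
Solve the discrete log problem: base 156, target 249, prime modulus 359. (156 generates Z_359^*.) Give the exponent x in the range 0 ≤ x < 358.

Baby-step giant-step with m = ceil(sqrt(358)) = 19.
Baby table (156^j mod 359 for j=0..18):
  0:1  1:156  2:283  3:350  4:32  5:325  6:81  7:71
  8:306  9:348  10:79  11:118  12:99  13:7  14:15  15:186
  16:296  17:224  18:121
Giant step factor: 156^(-19) ≡ 126 (mod 359).
Scan 249·126^i mod 359 for i = 0, 1, …:
  i=0: 249   i=1: 141   i=2: 175   i=3: 151
  i=4: 358   i=5: 233   i=6: 279   i=7: 331
  i=8: 62   i=9: 273   i=10: 293   i=11: 300
  i=12: 105   i=13: 306
Match at i=13, j=8: x = 13·19 + 8 = 255.

255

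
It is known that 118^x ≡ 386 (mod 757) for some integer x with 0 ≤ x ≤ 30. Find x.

6

Compute 118^0 mod 757 = 1, then multiply by 118 repeatedly:
  118^0=1  118^1=118  118^2=298  118^3=342  118^4=235
  118^5=478  118^6=386
Found 386 at exponent 6.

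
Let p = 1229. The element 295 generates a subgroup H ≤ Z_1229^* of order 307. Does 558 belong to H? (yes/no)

no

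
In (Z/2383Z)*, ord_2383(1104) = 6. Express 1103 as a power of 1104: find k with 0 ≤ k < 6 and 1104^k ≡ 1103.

2

Successive powers of 1104 modulo 2383:
  1104^0=1  1104^1=1104  1104^2=1103
So 1104^2 ≡ 1103 (mod 2383), giving k = 2.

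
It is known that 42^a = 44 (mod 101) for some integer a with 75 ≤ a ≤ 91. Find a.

85

Compute 42^75 mod 101 = 10, then multiply by 42 repeatedly:
  42^75=10  42^76=16  42^77=66  42^78=45  42^79=72
  42^80=95  42^81=51  42^82=21  42^83=74  42^84=78
  42^85=44
Found 44 at exponent 85.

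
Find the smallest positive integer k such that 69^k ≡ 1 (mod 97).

32

The order of 69 must divide p − 1 = 96 = 2^5 · 3.
Divisors: 1, 2, 3, 4, 6, 8, 12, 16, 24, 32, 48, 96.
Check each in increasing order: 69^1 ≡ 69;  69^2 ≡ 8;  69^3 ≡ 67;  69^4 ≡ 64;  69^6 ≡ 27;  69^8 ≡ 22;  69^12 ≡ 50;  69^16 ≡ 96;  69^24 ≡ 75;  69^32 ≡ 1.
Smallest exponent giving 1 is 32.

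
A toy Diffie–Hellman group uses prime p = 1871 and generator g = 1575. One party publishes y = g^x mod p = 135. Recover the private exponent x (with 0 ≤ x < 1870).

Baby-step giant-step with m = ceil(sqrt(1870)) = 44.
Baby table (1575^j mod 1871 for j=0..43):
  0:1  1:1575  2:1550  3:1466  4:136  5:906  6:1248  7:1050
  8:1657  9:1601  10:1338  11:604  12:832  13:700  14:481  15:1691
  16:892  17:1650  18:1802  19:1714  20:1568  21:1751  22:1842  23:1100
  24:1825  25:519  26:1669  27:1791  28:1228  29:1357  30:593  31:346
  32:489  33:1194  34:195  35:281  36:1019  37:1478  38:326  39:796
  40:130  41:811  42:1303  43:1609
Giant step factor: 1575^(-44) ≡ 1673 (mod 1871).
Scan 135·1673^i mod 1871 for i = 0, 1, …:
  i=0: 135   i=1: 1335   i=2: 1352   i=3: 1728
  i=4: 249   i=5: 1215   i=6: 789   i=7: 942
  i=8: 584   i=9: 370     …   i=22: 61
  i=23: 1019
Match at i=23, j=36: x = 23·44 + 36 = 1048.

1048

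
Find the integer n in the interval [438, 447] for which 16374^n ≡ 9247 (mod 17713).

Compute 16374^438 mod 17713 = 11449, then multiply by 16374 repeatedly:
  16374^438=11449  16374^439=9247
Found 9247 at exponent 439.

439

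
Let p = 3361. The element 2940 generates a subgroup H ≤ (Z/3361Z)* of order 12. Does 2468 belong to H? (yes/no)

⟨2940⟩ has order 12; its elements mod 3361 are {1, 421, 479, 892, 893, 900, 2461, 2468, 2469, 2882, 2940, 3360}.
2468 is in this set.

yes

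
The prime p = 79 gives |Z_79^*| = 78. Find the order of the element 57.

26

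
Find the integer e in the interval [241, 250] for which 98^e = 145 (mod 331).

249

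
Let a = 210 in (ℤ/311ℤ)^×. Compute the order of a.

The order of 210 must divide p − 1 = 310 = 2 · 5 · 31.
Divisors: 1, 2, 5, 10, 31, 62, 155, 310.
Check each in increasing order: 210^1 ≡ 210;  210^2 ≡ 249;  210^5 ≡ 195;  210^10 ≡ 83;  210^31 ≡ 36;  210^62 ≡ 52;  210^155 ≡ 1.
Smallest exponent giving 1 is 155.

155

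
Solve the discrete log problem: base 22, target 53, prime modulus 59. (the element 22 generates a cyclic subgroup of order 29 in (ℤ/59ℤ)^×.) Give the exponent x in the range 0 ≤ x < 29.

Successive powers of 22 modulo 59:
  22^0=1  22^1=22  22^2=12  22^3=28  22^4=26  22^5=41
  22^6=17  22^7=20  22^8=27  22^9=4  22^10=29  22^11=48
  22^12=53
So 22^12 ≡ 53 (mod 59), giving x = 12.

12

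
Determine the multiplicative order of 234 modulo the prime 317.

79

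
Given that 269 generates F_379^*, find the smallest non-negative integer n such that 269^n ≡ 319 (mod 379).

Baby-step giant-step with m = ceil(sqrt(378)) = 20.
Baby table (269^j mod 379 for j=0..19):
  0:1  1:269  2:351  3:48  4:26  5:172  6:30  7:111
  8:297  9:303  10:22  11:233  12:142  13:298  14:193  15:373
  16:281  17:168  18:91  19:223
Giant step factor: 269^(-20) ≡ 148 (mod 379).
Scan 319·148^i mod 379 for i = 0, 1, …:
  i=0: 319   i=1: 216   i=2: 132   i=3: 207
  i=4: 316   i=5: 151   i=6: 366   i=7: 350
  i=8: 256   i=9: 367   i=10: 119   i=11: 178
  i=12: 193
Match at i=12, j=14: n = 12·20 + 14 = 254.

254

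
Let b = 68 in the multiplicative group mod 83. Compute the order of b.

The order of 68 must divide p − 1 = 82 = 2 · 41.
Divisors: 1, 2, 41, 82.
Check each in increasing order: 68^1 ≡ 68;  68^2 ≡ 59;  68^41 ≡ 1.
Smallest exponent giving 1 is 41.

41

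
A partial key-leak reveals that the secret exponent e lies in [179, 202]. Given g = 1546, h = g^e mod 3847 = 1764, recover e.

Compute 1546^179 mod 3847 = 542, then multiply by 1546 repeatedly:
  1546^179=542  1546^180=3133  1546^181=245  1546^182=1764
Found 1764 at exponent 182.

182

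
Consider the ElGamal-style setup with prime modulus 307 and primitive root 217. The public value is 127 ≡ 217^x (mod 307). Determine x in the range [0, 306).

94

Baby-step giant-step with m = ceil(sqrt(306)) = 18.
Baby table (217^j mod 307 for j=0..17):
  0:1  1:217  2:118  3:125  4:109  5:14  6:275  7:117
  8:215  9:298  10:196  11:166  12:103  13:247  14:181  15:288
  16:175  17:214
Giant step factor: 217^(-18) ≡ 235 (mod 307).
Scan 127·235^i mod 307 for i = 0, 1, …:
  i=0: 127   i=1: 66   i=2: 160   i=3: 146
  i=4: 233   i=5: 109
Match at i=5, j=4: x = 5·18 + 4 = 94.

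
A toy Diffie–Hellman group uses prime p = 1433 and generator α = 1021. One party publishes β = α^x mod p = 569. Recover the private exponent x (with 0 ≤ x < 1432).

Baby-step giant-step with m = ceil(sqrt(1432)) = 38.
Baby table (1021^j mod 1433 for j=0..37):
  0:1  1:1021  2:650  3:171  4:1198  5:809  6:581  7:1372
  8:771  9:474  10:1033  11:5  12:806  13:384  14:855  15:258
  16:1179  17:39  18:1128  19:989  20:937  21:866  22:25  23:1164
  24:487  25:1409  26:1290  27:163  28:195  29:1341  30:646  31:386
  32:31  33:125  34:88  35:1002  36:1313  37:718
Giant step factor: 1021^(-38) ≡ 902 (mod 1433).
Scan 569·902^i mod 1433 for i = 0, 1, …:
  i=0: 569   i=1: 224   i=2: 1428   i=3: 1222
  i=4: 267   i=5: 90   i=6: 932   i=7: 926
  i=8: 1246   i=9: 420     …   i=20: 155
  i=21: 809
Match at i=21, j=5: x = 21·38 + 5 = 803.

803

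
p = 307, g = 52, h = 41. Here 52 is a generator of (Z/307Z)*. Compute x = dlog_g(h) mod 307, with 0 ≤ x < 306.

50

Baby-step giant-step with m = ceil(sqrt(306)) = 18.
Baby table (52^j mod 307 for j=0..17):
  0:1  1:52  2:248  3:2  4:104  5:189  6:4  7:208
  8:71  9:8  10:109  11:142  12:16  13:218  14:284  15:32
  16:129  17:261
Giant step factor: 52^(-18) ≡ 24 (mod 307).
Scan 41·24^i mod 307 for i = 0, 1, …:
  i=0: 41   i=1: 63   i=2: 284
Match at i=2, j=14: x = 2·18 + 14 = 50.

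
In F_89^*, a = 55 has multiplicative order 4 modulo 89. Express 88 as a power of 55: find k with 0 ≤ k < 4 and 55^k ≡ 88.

Successive powers of 55 modulo 89:
  55^0=1  55^1=55  55^2=88
So 55^2 ≡ 88 (mod 89), giving k = 2.

2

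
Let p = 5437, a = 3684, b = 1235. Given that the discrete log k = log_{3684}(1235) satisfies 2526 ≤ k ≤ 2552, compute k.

2530

Compute 3684^2526 mod 5437 = 4788, then multiply by 3684 repeatedly:
  3684^2526=4788  3684^2527=1364  3684^2528=1188  3684^2529=5244  3684^2530=1235
Found 1235 at exponent 2530.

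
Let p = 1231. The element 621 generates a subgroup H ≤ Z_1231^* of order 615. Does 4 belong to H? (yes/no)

yes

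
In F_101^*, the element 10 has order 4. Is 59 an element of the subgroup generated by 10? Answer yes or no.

⟨10⟩ has order 4; its elements mod 101 are {1, 10, 91, 100}.
59 is not in this set.

no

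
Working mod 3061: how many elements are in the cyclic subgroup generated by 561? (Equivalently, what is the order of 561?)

3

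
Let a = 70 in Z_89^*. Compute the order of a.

88

The order of 70 must divide p − 1 = 88 = 2^3 · 11.
Divisors: 1, 2, 4, 8, 11, 22, 44, 88.
Check each in increasing order: 70^1 ≡ 70;  70^2 ≡ 5;  70^4 ≡ 25;  70^8 ≡ 2;  70^11 ≡ 77;  70^22 ≡ 55;  70^44 ≡ 88;  70^88 ≡ 1.
Smallest exponent giving 1 is 88.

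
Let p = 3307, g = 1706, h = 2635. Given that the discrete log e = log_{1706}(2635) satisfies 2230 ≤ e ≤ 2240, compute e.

Compute 1706^2230 mod 3307 = 1839, then multiply by 1706 repeatedly:
  1706^2230=1839  1706^2231=2298  1706^2232=1593  1706^2233=2611  1706^2234=3144
  1706^2235=3017  1706^2236=1310  1706^2237=2635
Found 2635 at exponent 2237.

2237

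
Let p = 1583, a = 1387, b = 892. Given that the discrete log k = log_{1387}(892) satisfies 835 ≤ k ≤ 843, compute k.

836

Compute 1387^835 mod 1583 = 1320, then multiply by 1387 repeatedly:
  1387^835=1320  1387^836=892
Found 892 at exponent 836.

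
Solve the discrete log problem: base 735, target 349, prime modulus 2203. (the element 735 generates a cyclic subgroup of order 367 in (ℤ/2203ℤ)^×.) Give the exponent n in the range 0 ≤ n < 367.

101

Baby-step giant-step with m = ceil(sqrt(367)) = 20.
Baby table (735^j mod 2203 for j=0..19):
  0:1  1:735  2:490  3:1061  4:2176  5:2185  6:2191  7:2195
  8:729  9:486  10:324  11:216  12:144  13:96  14:64  15:777
  16:518  17:1814  18:475  19:1051
Giant step factor: 735^(-20) ≡ 1156 (mod 2203).
Scan 349·1156^i mod 2203 for i = 0, 1, …:
  i=0: 349   i=1: 295   i=2: 1758   i=3: 1082
  i=4: 1691   i=5: 735
Match at i=5, j=1: n = 5·20 + 1 = 101.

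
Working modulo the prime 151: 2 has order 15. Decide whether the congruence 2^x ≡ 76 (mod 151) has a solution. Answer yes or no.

76 ∈ ⟨2⟩ iff 76^15 ≡ 1 (mod 151), since |⟨2⟩| = 15.
76^15 mod 151 = 1.
Since 1 = 1, 76 lies in the subgroup.

yes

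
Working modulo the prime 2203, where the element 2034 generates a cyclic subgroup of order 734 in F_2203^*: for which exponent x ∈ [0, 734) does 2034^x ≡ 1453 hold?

142

Baby-step giant-step with m = ceil(sqrt(734)) = 28.
Baby table (2034^j mod 2203 for j=0..27):
  0:1  1:2034  2:2125  3:2167  4:1678  5:605  6:1296  7:1276
  8:250  9:1810  10:327  11:2015  12:930  13:1446  14:159  15:1768
  16:816  17:885  18:239  19:1466  20:1185  21:208  22:96  23:1400
  24:1324  25:950  26:269  27:802
Giant step factor: 2034^(-28) ≡ 700 (mod 2203).
Scan 1453·700^i mod 2203 for i = 0, 1, …:
  i=0: 1453   i=1: 1517   i=2: 54   i=3: 349
  i=4: 1970   i=5: 2125
Match at i=5, j=2: x = 5·28 + 2 = 142.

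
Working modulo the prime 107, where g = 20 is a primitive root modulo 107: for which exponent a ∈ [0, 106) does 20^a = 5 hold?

81

Baby-step giant-step with m = ceil(sqrt(106)) = 11.
Baby table (20^j mod 107 for j=0..10):
  0:1  1:20  2:79  3:82  4:35  5:58  6:90  7:88
  8:48  9:104  10:47
Giant step factor: 20^(-11) ≡ 93 (mod 107).
Scan 5·93^i mod 107 for i = 0, 1, …:
  i=0: 5   i=1: 37   i=2: 17   i=3: 83
  i=4: 15   i=5: 4   i=6: 51   i=7: 35
Match at i=7, j=4: a = 7·11 + 4 = 81.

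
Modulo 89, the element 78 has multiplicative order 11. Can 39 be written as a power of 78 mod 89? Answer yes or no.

yes

⟨78⟩ has order 11; its elements mod 89 are {1, 2, 4, 8, 16, 32, 39, 45, 64, 67, 78}.
39 is in this set.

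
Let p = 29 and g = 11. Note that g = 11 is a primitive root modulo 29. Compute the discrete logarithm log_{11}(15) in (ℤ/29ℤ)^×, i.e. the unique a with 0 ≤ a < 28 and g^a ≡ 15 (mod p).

19

Successive powers of 11 modulo 29:
  11^0=1  11^1=11  11^2=5  11^3=26  11^4=25  11^5=14
  11^6=9  11^7=12  11^8=16  11^9=2  11^10=22  11^11=10
  11^12=23  11^13=21  11^14=28  11^15=18  11^16=24  11^17=3
  11^18=4  11^19=15
So 11^19 ≡ 15 (mod 29), giving a = 19.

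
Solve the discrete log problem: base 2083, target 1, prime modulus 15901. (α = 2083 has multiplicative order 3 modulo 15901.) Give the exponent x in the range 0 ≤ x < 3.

0

Successive powers of 2083 modulo 15901:
  2083^0=1
So 2083^0 ≡ 1 (mod 15901), giving x = 0.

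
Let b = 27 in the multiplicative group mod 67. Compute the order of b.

The order of 27 must divide p − 1 = 66 = 2 · 3 · 11.
Divisors: 1, 2, 3, 6, 11, 22, 33, 66.
Check each in increasing order: 27^1 ≡ 27;  27^2 ≡ 59;  27^3 ≡ 52;  27^6 ≡ 24;  27^11 ≡ 66;  27^22 ≡ 1.
Smallest exponent giving 1 is 22.

22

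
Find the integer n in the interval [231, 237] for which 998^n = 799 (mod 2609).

Compute 998^231 mod 2609 = 1038, then multiply by 998 repeatedly:
  998^231=1038  998^232=151  998^233=1985  998^234=799
Found 799 at exponent 234.

234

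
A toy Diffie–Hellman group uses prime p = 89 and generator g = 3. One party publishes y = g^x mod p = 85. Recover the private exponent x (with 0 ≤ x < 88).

Baby-step giant-step with m = ceil(sqrt(88)) = 10.
Baby table (3^j mod 89 for j=0..9):
  0:1  1:3  2:9  3:27  4:81  5:65  6:17  7:51
  8:64  9:14
Giant step factor: 3^(-10) ≡ 53 (mod 89).
Scan 85·53^i mod 89 for i = 0, 1, …:
  i=0: 85   i=1: 55   i=2: 67   i=3: 80
  i=4: 57   i=5: 84   i=6: 2   i=7: 17
Match at i=7, j=6: x = 7·10 + 6 = 76.

76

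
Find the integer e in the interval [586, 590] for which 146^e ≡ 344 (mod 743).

586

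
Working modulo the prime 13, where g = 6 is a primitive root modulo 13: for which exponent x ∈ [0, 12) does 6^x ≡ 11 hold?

11

Successive powers of 6 modulo 13:
  6^0=1  6^1=6  6^2=10  6^3=8  6^4=9  6^5=2
  6^6=12  6^7=7  6^8=3  6^9=5  6^10=4  6^11=11
So 6^11 ≡ 11 (mod 13), giving x = 11.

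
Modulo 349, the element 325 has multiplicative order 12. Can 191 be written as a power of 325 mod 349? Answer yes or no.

no

191 ∈ ⟨325⟩ iff 191^12 ≡ 1 (mod 349), since |⟨325⟩| = 12.
191^12 mod 349 = 301.
Since 301 ≠ 1, 191 does not lie in the subgroup.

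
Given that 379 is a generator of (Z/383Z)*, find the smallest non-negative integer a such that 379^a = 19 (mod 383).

344

Baby-step giant-step with m = ceil(sqrt(382)) = 20.
Baby table (379^j mod 383 for j=0..19):
  0:1  1:379  2:16  3:319  4:256  5:125  6:266  7:85
  8:43  9:211  10:305  11:312  12:284  13:13  14:331  15:208
  16:317  17:264  18:93  19:11
Giant step factor: 379^(-20) ≡ 235 (mod 383).
Scan 19·235^i mod 383 for i = 0, 1, …:
  i=0: 19   i=1: 252   i=2: 238   i=3: 12
  i=4: 139   i=5: 110   i=6: 189   i=7: 370
  i=8: 9   i=9: 200     …   i=16: 226
  i=17: 256
Match at i=17, j=4: a = 17·20 + 4 = 344.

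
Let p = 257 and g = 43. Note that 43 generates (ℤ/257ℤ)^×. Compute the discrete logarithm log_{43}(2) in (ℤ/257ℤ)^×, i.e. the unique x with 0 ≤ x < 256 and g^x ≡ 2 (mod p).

208

Baby-step giant-step with m = ceil(sqrt(256)) = 16.
Baby table (43^j mod 257 for j=0..15):
  0:1  1:43  2:50  3:94  4:187  5:74  6:98  7:102
  8:17  9:217  10:79  11:56  12:95  13:230  14:124  15:192
Giant step factor: 43^(-16) ≡ 249 (mod 257).
Scan 2·249^i mod 257 for i = 0, 1, …:
  i=0: 2   i=1: 241   i=2: 128   i=3: 4
  i=4: 225   i=5: 256   i=6: 8   i=7: 193
  i=8: 255   i=9: 16   i=10: 129   i=11: 253
  i=12: 32   i=13: 1
Match at i=13, j=0: x = 13·16 + 0 = 208.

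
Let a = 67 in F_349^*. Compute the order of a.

29

The order of 67 must divide p − 1 = 348 = 2^2 · 3 · 29.
Divisors: 1, 2, 3, 4, 6, 12, 29, 58, 87, 116, 174, 348.
Check each in increasing order: 67^1 ≡ 67;  67^2 ≡ 301;  67^3 ≡ 274;  67^4 ≡ 210;  67^6 ≡ 41;  67^12 ≡ 285;  67^29 ≡ 1.
Smallest exponent giving 1 is 29.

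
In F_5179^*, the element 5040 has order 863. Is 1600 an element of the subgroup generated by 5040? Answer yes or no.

yes

1600 ∈ ⟨5040⟩ iff 1600^863 ≡ 1 (mod 5179), since |⟨5040⟩| = 863.
1600^863 mod 5179 = 1.
Since 1 = 1, 1600 lies in the subgroup.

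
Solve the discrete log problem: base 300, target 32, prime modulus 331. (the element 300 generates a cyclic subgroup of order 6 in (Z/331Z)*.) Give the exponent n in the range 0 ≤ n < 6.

5

Successive powers of 300 modulo 331:
  300^0=1  300^1=300  300^2=299  300^3=330  300^4=31  300^5=32
So 300^5 ≡ 32 (mod 331), giving n = 5.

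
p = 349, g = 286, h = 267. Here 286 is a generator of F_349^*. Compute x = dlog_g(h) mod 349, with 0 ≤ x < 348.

Baby-step giant-step with m = ceil(sqrt(348)) = 19.
Baby table (286^j mod 349 for j=0..18):
  0:1  1:286  2:130  3:186  4:148  5:99  6:45  7:306
  8:266  9:343  10:29  11:267  12:280  13:159  14:104  15:79
  16:258  17:149  18:36
Giant step factor: 286^(-19) ≡ 2 (mod 349).
Scan 267·2^i mod 349 for i = 0, 1, …:
  i=0: 267
Match at i=0, j=11: x = 0·19 + 11 = 11.

11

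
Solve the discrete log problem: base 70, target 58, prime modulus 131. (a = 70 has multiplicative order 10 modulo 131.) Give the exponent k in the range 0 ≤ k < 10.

4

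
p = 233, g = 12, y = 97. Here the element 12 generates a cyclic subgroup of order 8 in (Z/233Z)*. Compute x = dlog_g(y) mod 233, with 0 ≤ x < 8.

3

Successive powers of 12 modulo 233:
  12^0=1  12^1=12  12^2=144  12^3=97
So 12^3 ≡ 97 (mod 233), giving x = 3.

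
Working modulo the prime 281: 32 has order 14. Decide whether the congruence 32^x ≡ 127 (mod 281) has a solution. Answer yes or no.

no

127 ∈ ⟨32⟩ iff 127^14 ≡ 1 (mod 281), since |⟨32⟩| = 14.
127^14 mod 281 = 62.
Since 62 ≠ 1, 127 does not lie in the subgroup.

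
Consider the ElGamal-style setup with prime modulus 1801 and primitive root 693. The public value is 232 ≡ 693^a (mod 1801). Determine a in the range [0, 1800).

963

Baby-step giant-step with m = ceil(sqrt(1800)) = 43.
Baby table (693^j mod 1801 for j=0..42):
  0:1  1:693  2:1183  3:364  4:112  5:173  6:1023  7:1146
  8:1738  9:1366  10:1113  11:481  12:148  13:1708  14:387  15:1643
  16:367  17:390  18:120  19:314  20:1482  21:456  22:833  23:949
  24:292  25:644  26:1445  27:29  28:286  29:88  30:1551  31:1447
  32:1415  33:851  34:816  35:1775  36:1793  37:1660  38:1342  39:690
  40:905  41:417  42:821
Giant step factor: 693^(-43) ≡ 1127 (mod 1801).
Scan 232·1127^i mod 1801 for i = 0, 1, …:
  i=0: 232   i=1: 319   i=2: 1114   i=3: 181
  i=4: 474   i=5: 1102   i=6: 1065   i=7: 789
  i=8: 1310   i=9: 1351     …   i=21: 1266
  i=22: 390
Match at i=22, j=17: a = 22·43 + 17 = 963.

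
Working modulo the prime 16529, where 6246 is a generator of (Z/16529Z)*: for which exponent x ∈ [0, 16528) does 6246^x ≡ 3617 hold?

Baby-step giant-step with m = ceil(sqrt(16528)) = 129.
Baby table (6246^j mod 16529 for j=0..128):
  0:1  1:6246  2:4076  3:4036  4:2131  5:4381  6:8231  7:5636
  8:12215  9:13555  10:2992  11:10262  12:13519  13:9542  14:12287  15:455
  16:15471  17:3332  18:1661  19:10923  20:9875  21:9551  22:2385  23:4081
  24:2208  25:5982  26:8032  27:2357  28:11012  29:3783  30:8677  31:14480
  32:11921  33:11950  34:11265  35:13766  36:15107  37:10790  38:5607  39:12900
  40:11054  41:1651  42:14579  43:2173  44:2249  45:14133  46:9858  47:2543
  48:15738  49:1585  50:15568  51:14150  52:337  53:5719  54:1705  55:4754
  56:7400  57:5316  58:13504  59:15026  60:734  61:6031  62:35  63:3733
  64:10428  65:9028  66:8469  67:4574  68:7092  69:15441  70:14300  71:11613
  72:5546  73:12061  74:10353  75:3390  76:291  77:15925  78:12557  79:917
  80:8548  81:2138  82:15045  83:3705  84:830  85:10603  86:11164  87:11022
  88:127  89:16379  90:5253  91:173  92:6173  93:10930  94:4010  95:5025
  96:14108  97:2469  98:16346  99:14012  100:14426  101:5217  102:6723  103:8198
  104:14395  105:9939  106:12599  107:15314  108:14450  109:6360  110:5373  111:5888
  112:15952  113:15909  114:11795  115:1817  116:10088  117:1100  118:11065  119:4241
  120:9828  121:13511  122:9161  123:12737  124:1225  125:14952  126:1342  127:1929
  128:15422
Giant step factor: 6246^(-129) ≡ 15159 (mod 16529).
Scan 3617·15159^i mod 16529 for i = 0, 1, …:
  i=0: 3617   i=1: 3410   i=2: 6007   i=3: 1852
  i=4: 8226   i=5: 3158   i=6: 4138   i=7: 387
  i=8: 15267   i=9: 9924     …   i=47: 13289
  i=48: 9028
Match at i=48, j=65: x = 48·129 + 65 = 6257.

6257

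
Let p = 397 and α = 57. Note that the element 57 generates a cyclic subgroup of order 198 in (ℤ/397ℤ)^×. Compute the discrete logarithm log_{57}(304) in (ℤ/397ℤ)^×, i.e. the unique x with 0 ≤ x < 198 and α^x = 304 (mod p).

Baby-step giant-step with m = ceil(sqrt(198)) = 15.
Baby table (57^j mod 397 for j=0..14):
  0:1  1:57  2:73  3:191  4:168  5:48  6:354  7:328
  8:37  9:124  10:319  11:318  12:261  13:188  14:394
Giant step factor: 57^(-15) ≡ 65 (mod 397).
Scan 304·65^i mod 397 for i = 0, 1, …:
  i=0: 304   i=1: 307   i=2: 105   i=3: 76
  i=4: 176   i=5: 324   i=6: 19   i=7: 44
  i=8: 81   i=9: 104   i=10: 11   i=11: 318
Match at i=11, j=11: x = 11·15 + 11 = 176.

176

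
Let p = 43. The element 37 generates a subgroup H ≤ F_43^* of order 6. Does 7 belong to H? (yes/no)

⟨37⟩ has order 6; its elements mod 43 are {1, 6, 7, 36, 37, 42}.
7 is in this set.

yes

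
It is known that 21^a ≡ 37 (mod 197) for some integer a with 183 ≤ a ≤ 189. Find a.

184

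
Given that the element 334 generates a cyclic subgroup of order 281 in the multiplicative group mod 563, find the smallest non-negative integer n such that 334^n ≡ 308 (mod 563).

Baby-step giant-step with m = ceil(sqrt(281)) = 17.
Baby table (334^j mod 563 for j=0..16):
  0:1  1:334  2:82  3:364  4:531  5:9  6:191  7:175
  8:461  9:275  10:81  11:30  12:449  13:208  14:223  15:166
  16:270
Giant step factor: 334^(-17) ≡ 411 (mod 563).
Scan 308·411^i mod 563 for i = 0, 1, …:
  i=0: 308   i=1: 476   i=2: 275
Match at i=2, j=9: n = 2·17 + 9 = 43.

43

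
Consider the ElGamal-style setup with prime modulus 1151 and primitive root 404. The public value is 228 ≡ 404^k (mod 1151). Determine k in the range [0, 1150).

969

Baby-step giant-step with m = ceil(sqrt(1150)) = 34.
Baby table (404^j mod 1151 for j=0..33):
  0:1  1:404  2:925  3:776  4:432  5:727  6:203  7:291
  8:162  9:992  10:220  11:253  12:924  13:372  14:658  15:1102
  16:922  17:715  18:1110  19:701  20:58  21:412  22:704  23:119
  24:885  25:730  26:264  27:764  28:188  29:1137  30:99  31:862
  32:646  33:858
Giant step factor: 404^(-34) ≡ 903 (mod 1151).
Scan 228·903^i mod 1151 for i = 0, 1, …:
  i=0: 228   i=1: 1006   i=2: 279   i=3: 1019
  i=4: 508   i=5: 626   i=6: 137   i=7: 554
  i=8: 728   i=9: 163     …   i=27: 503
  i=28: 715
Match at i=28, j=17: k = 28·34 + 17 = 969.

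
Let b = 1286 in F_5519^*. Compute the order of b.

5518

The order of 1286 must divide p − 1 = 5518 = 2 · 31 · 89.
Divisors: 1, 2, 31, 62, 89, 178, 2759, 5518.
Check each in increasing order: 1286^1 ≡ 1286;  1286^2 ≡ 3615;  1286^31 ≡ 229;  1286^62 ≡ 2770;  1286^89 ≡ 2375;  1286^178 ≡ 207;  1286^2759 ≡ 5518;  1286^5518 ≡ 1.
Smallest exponent giving 1 is 5518.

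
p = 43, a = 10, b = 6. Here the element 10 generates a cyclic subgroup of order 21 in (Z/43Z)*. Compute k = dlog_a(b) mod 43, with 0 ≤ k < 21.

7

Successive powers of 10 modulo 43:
  10^0=1  10^1=10  10^2=14  10^3=11  10^4=24  10^5=25
  10^6=35  10^7=6
So 10^7 ≡ 6 (mod 43), giving k = 7.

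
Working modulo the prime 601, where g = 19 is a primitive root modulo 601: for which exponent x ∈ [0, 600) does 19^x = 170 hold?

Baby-step giant-step with m = ceil(sqrt(600)) = 25.
Baby table (19^j mod 601 for j=0..24):
  0:1  1:19  2:361  3:248  4:505  5:580  6:202  7:232
  8:201  9:213  10:441  11:566  12:537  13:587  14:335  15:355
  16:134  17:142  18:294  19:177  20:358  21:191  22:23  23:437
  24:490
Giant step factor: 19^(-25) ≡ 273 (mod 601).
Scan 170·273^i mod 601 for i = 0, 1, …:
  i=0: 170   i=1: 133   i=2: 249   i=3: 64
  i=4: 43   i=5: 320   i=6: 215   i=7: 398
  i=8: 474   i=9: 187     …   i=14: 352
  i=15: 537
Match at i=15, j=12: x = 15·25 + 12 = 387.

387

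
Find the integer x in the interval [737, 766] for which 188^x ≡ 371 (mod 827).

Compute 188^737 mod 827 = 520, then multiply by 188 repeatedly:
  188^737=520  188^738=174  188^739=459  188^740=284  188^741=464
  188^742=397  188^743=206  188^744=686  188^745=783  188^746=825
  188^747=451  188^748=434  188^749=546  188^750=100  188^751=606
  188^752=629  188^753=818  188^754=789  188^755=299  188^756=803
  188^757=450  188^758=246  188^759=763  188^760=373  188^761=656
  188^762=105  188^763=719  188^764=371
Found 371 at exponent 764.

764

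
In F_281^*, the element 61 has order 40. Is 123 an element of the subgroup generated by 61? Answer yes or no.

no

123 ∈ ⟨61⟩ iff 123^40 ≡ 1 (mod 281), since |⟨61⟩| = 40.
123^40 mod 281 = 109.
Since 109 ≠ 1, 123 does not lie in the subgroup.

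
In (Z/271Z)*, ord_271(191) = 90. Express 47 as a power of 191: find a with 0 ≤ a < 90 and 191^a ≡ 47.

7

Baby-step giant-step with m = ceil(sqrt(90)) = 10.
Baby table (191^j mod 271 for j=0..9):
  0:1  1:191  2:167  3:190  4:247  5:23  6:57  7:47
  8:34  9:261
Giant step factor: 191^(-10) ≡ 125 (mod 271).
Scan 47·125^i mod 271 for i = 0, 1, …:
  i=0: 47
Match at i=0, j=7: a = 0·10 + 7 = 7.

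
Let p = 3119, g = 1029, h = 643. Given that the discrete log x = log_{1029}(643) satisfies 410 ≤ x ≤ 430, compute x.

Compute 1029^410 mod 3119 = 2717, then multiply by 1029 repeatedly:
  1029^410=2717  1029^411=1169  1029^412=2086  1029^413=622  1029^414=643
Found 643 at exponent 414.

414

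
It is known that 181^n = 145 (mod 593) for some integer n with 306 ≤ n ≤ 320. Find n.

307

Compute 181^306 mod 593 = 525, then multiply by 181 repeatedly:
  181^306=525  181^307=145
Found 145 at exponent 307.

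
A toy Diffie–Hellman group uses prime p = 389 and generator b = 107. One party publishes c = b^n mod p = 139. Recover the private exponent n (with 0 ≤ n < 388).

35

Baby-step giant-step with m = ceil(sqrt(388)) = 20.
Baby table (107^j mod 389 for j=0..19):
  0:1  1:107  2:168  3:82  4:216  5:161  6:111  7:207
  8:365  9:155  10:247  11:366  12:262  13:26  14:59  15:89
  16:187  17:170  18:296  19:163
Giant step factor: 107^(-20) ≡ 79 (mod 389).
Scan 139·79^i mod 389 for i = 0, 1, …:
  i=0: 139   i=1: 89
Match at i=1, j=15: n = 1·20 + 15 = 35.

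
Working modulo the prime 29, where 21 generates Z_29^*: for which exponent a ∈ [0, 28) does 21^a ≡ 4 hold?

10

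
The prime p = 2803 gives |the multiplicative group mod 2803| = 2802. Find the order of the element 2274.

The order of 2274 must divide p − 1 = 2802 = 2 · 3 · 467.
Divisors: 1, 2, 3, 6, 467, 934, 1401, 2802.
Check each in increasing order: 2274^1 ≡ 2274;  2274^2 ≡ 2344;  2274^3 ≡ 1753;  2274^6 ≡ 921;  2274^467 ≡ 2802;  2274^934 ≡ 1.
Smallest exponent giving 1 is 934.

934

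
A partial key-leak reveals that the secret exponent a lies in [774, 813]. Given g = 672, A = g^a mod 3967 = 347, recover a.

776

Compute 672^774 mod 3967 = 1340, then multiply by 672 repeatedly:
  672^774=1340  672^775=3938  672^776=347
Found 347 at exponent 776.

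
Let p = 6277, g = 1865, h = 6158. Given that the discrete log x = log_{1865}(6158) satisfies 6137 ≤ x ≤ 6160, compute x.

6147

Compute 1865^6137 mod 6277 = 2879, then multiply by 1865 repeatedly:
  1865^6137=2879  1865^6138=2500  1865^6139=4966  1865^6140=3015  1865^6141=5060
  1865^6142=2569  1865^6143=1834  1865^6144=5722  1865^6145=630  1865^6146=1151
  1865^6147=6158
Found 6158 at exponent 6147.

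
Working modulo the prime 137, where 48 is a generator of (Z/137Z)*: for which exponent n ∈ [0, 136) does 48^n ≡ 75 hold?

7

Successive powers of 48 modulo 137:
  48^0=1  48^1=48  48^2=112  48^3=33  48^4=77  48^5=134
  48^6=130  48^7=75
So 48^7 ≡ 75 (mod 137), giving n = 7.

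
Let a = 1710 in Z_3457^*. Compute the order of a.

1728

The order of 1710 must divide p − 1 = 3456 = 2^7 · 3^3.
Divisors: 1, 2, 3, 4, 6, 8, 9, 12, 16, 18, 24, 27, 32, 36, 48, 54, 64, 72, 96, 108, 128, 144, 192, 216, 288, 384, 432, 576, 864, 1152, 1728, 3456.
Check each in increasing order: 1710^1 ≡ 1710;  1710^2 ≡ 2935;  1710^3 ≡ 2743;  1710^4 ≡ 2838;  1710^6 ≡ 1617;  1710^8 ≡ 2891;  1710^9 ≡ 100;  1710^12 ≡ 1197;  1710^16 ≡ 2312;  1710^18 ≡ 3086;  1710^24 ≡ 1611;  1710^27 ≡ 927;  1710^32 ≡ 822;  1710^36 ≡ 2818;  1710^48 ≡ 2571;  1710^54 ≡ 1993;  1710^64 ≡ 1569;  1710^72 ≡ 395;  1710^96 ≡ 257;  1710^108 ≡ 3413;  1710^128 ≡ 377;  1710^144 ≡ 460;  1710^192 ≡ 366;  1710^216 ≡ 1936;  1710^288 ≡ 723;  1710^384 ≡ 2590;  1710^432 ≡ 708;  1710^576 ≡ 722;  1710^864 ≡ 3456;  1710^1152 ≡ 2734;  1710^1728 ≡ 1.
Smallest exponent giving 1 is 1728.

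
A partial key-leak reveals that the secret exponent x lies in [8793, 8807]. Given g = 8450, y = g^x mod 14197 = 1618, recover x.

Compute 8450^8793 mod 14197 = 11218, then multiply by 8450 repeatedly:
  8450^8793=11218  8450^8794=12928  8450^8795=9882  8450^8796=10343  8450^8797=1618
Found 1618 at exponent 8797.

8797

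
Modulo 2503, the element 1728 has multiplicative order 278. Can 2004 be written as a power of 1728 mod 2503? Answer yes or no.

no

2004 ∈ ⟨1728⟩ iff 2004^278 ≡ 1 (mod 2503), since |⟨1728⟩| = 278.
2004^278 mod 2503 = 2183.
Since 2183 ≠ 1, 2004 does not lie in the subgroup.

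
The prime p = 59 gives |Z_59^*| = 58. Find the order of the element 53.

The order of 53 must divide p − 1 = 58 = 2 · 29.
Divisors: 1, 2, 29, 58.
Check each in increasing order: 53^1 ≡ 53;  53^2 ≡ 36;  53^29 ≡ 1.
Smallest exponent giving 1 is 29.

29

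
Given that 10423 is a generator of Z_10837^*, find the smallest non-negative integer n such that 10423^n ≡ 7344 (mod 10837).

9892

Baby-step giant-step with m = ceil(sqrt(10836)) = 105.
Baby table (10423^j mod 10837 for j=0..104):
  0:1  1:10423  2:8841  3:2732  4:6837  5:8776  6:7968  7:6533
  8:4588  9:7880  10:10454  11:6844  12:5878  13:4833  14:3983  15:9099
  16:4290  17:1208  18:9227  19:5483  20:5808  21:1302  22:2822  23:2088
  24:2528  25:4597  26:4154  27:3327  28:9758  29:2389  30:7958  31:10673
  32:2874  33:2234  34:7106  35:5780  36:2057  37:4525  38:1451  39:6158
  40:8120  41:8627  42:4632  43:501  44:9326  45:7845  46:3270  47:845
  48:7791  49:3952  50:259  51:1144  52:3212  53:3183  54:4352  55:8051
  56:4682  57:1475  58:7059  59:3564  60:9173  61:6165  62:5222  63:5492
  64:2082  65:5012  66:5736  67:9436  68:5653  69:450  70:8766  71:1271
  72:4819  73:9779  74:4532  75:9390  76:3023  77:5570  78:2301  79:1042
  80:2092  81:872  82:7450  83:4245  84:9001  85:1514  86:1750  87:1579
  88:7351  89:1883  90:702  91:1971  92:7618  93:10552  94:9620  95:5336
  96:1644  97:2115  98:2187  99:4890  100:2059  101:3697  102:8296  103:785
  104:120
Giant step factor: 10423^(-105) ≡ 2254 (mod 10837).
Scan 7344·2254^i mod 10837 for i = 0, 1, …:
  i=0: 7344   i=1: 5277   i=2: 6169   i=3: 1055
  i=4: 4667   i=5: 7528   i=6: 8207   i=7: 10656
  i=8: 3832   i=9: 239     …   i=93: 1309
  i=94: 2822
Match at i=94, j=22: n = 94·105 + 22 = 9892.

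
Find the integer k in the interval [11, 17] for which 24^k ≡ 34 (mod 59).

15

Compute 24^11 mod 59 = 8, then multiply by 24 repeatedly:
  24^11=8  24^12=15  24^13=6  24^14=26  24^15=34
Found 34 at exponent 15.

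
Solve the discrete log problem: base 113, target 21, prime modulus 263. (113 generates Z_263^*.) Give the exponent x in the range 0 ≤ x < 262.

249

Baby-step giant-step with m = ceil(sqrt(262)) = 17.
Baby table (113^j mod 263 for j=0..16):
  0:1  1:113  2:145  3:79  4:248  5:146  6:192  7:130
  8:225  9:177  10:13  11:154  12:44  13:238  14:68  15:57
  16:129
Giant step factor: 113^(-17) ≡ 209 (mod 263).
Scan 21·209^i mod 263 for i = 0, 1, …:
  i=0: 21   i=1: 181   i=2: 220   i=3: 218
  i=4: 63   i=5: 17   i=6: 134   i=7: 128
  i=8: 189   i=9: 51     …   i=13: 153
  i=14: 154
Match at i=14, j=11: x = 14·17 + 11 = 249.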